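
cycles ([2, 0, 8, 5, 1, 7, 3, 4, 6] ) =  (0 2 8 6 3 5 7 4 1)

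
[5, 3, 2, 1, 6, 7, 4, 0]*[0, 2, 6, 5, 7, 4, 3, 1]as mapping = [0→4, 1→5, 2→6, 3→2, 4→3, 5→1, 6→7, 7→0]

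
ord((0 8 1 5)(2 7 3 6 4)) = 20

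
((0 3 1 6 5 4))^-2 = (0 5 1)(3 4 6)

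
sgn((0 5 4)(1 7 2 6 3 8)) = -1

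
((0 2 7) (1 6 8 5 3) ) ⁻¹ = (0 7 2) (1 3 5 8 6) 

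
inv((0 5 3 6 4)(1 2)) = (0 4 6 3 5)(1 2)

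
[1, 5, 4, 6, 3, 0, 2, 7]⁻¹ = [5, 0, 6, 4, 2, 1, 3, 7]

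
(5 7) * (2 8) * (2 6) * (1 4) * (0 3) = (0 3)(1 4)(2 8 6)(5 7)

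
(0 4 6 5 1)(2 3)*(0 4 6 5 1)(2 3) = (0 6 1 4 5)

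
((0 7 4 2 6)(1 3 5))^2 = (0 4 6 7 2)(1 5 3)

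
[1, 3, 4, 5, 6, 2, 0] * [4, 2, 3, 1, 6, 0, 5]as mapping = [0→2, 1→1, 2→6, 3→0, 4→5, 5→3, 6→4]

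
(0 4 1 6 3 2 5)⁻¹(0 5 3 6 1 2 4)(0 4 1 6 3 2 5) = (0 2 3 6 5 1 4)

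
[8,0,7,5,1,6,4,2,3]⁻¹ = [1,4,7,8,6,3,5,2,0]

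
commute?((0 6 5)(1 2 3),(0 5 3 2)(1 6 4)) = no:(0 6 5)(1 2 3)*(0 5 3 2)(1 6 4) = (0 4 1)(3 6),(0 5 3 2)(1 6 4)*(0 6 5)(1 2 3) = (1 5)(2 6 4)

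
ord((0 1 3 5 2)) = 5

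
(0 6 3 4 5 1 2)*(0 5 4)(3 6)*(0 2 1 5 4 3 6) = (0 6)(2 4 3)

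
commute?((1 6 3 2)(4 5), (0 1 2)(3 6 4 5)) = no:(1 6 3 2)(4 5)*(0 1 2)(3 6 4 5) = (0 1 4 3), (0 1 2)(3 6 4 5)*(1 6 3 2)(4 5) = (0 6 5 2)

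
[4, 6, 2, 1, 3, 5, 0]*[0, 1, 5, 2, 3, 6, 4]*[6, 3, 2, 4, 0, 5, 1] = [4, 0, 5, 3, 2, 1, 6]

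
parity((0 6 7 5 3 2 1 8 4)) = even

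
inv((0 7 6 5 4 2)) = (0 2 4 5 6 7)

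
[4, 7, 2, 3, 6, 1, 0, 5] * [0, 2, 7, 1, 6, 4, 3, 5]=[6, 5, 7, 1, 3, 2, 0, 4]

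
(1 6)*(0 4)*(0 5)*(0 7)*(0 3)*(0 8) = (0 4 5 7 3 8)(1 6)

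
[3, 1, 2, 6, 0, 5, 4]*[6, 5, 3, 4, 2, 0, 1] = [4, 5, 3, 1, 6, 0, 2]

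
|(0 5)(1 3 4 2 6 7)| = 6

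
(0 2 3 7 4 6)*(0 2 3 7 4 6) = (0 3 4)(2 7 6)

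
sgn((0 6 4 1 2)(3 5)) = -1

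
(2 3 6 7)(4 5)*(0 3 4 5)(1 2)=(0 3 6 7 1 2 4)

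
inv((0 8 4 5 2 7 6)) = (0 6 7 2 5 4 8)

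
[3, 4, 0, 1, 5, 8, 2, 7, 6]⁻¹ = [2, 3, 6, 0, 1, 4, 8, 7, 5]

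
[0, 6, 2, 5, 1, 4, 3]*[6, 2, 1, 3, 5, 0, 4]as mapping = [0→6, 1→4, 2→1, 3→0, 4→2, 5→5, 6→3]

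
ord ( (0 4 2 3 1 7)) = 6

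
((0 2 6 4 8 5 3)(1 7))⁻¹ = (0 3 5 8 4 6 2)(1 7)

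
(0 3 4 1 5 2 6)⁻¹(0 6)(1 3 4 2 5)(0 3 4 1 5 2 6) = (0 3)(1 6 2 5 4)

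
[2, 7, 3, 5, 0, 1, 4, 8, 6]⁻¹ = [4, 5, 0, 2, 6, 3, 8, 1, 7]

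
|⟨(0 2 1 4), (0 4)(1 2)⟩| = 8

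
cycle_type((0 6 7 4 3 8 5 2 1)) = 9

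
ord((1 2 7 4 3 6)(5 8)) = 6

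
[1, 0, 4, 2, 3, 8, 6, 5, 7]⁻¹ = [1, 0, 3, 4, 2, 7, 6, 8, 5]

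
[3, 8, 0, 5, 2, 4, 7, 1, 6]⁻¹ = [2, 7, 4, 0, 5, 3, 8, 6, 1]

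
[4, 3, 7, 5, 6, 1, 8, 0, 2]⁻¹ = [7, 5, 8, 1, 0, 3, 4, 2, 6]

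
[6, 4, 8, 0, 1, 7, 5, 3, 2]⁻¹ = [3, 4, 8, 7, 1, 6, 0, 5, 2]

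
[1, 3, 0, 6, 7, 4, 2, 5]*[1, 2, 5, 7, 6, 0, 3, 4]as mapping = [0→2, 1→7, 2→1, 3→3, 4→4, 5→6, 6→5, 7→0]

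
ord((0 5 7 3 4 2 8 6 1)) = 9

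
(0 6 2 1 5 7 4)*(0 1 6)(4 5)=(1 4)(2 6)(5 7)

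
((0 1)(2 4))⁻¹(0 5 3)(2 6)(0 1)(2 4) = (1 5 3)(4 6)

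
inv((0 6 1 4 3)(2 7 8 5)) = (0 3 4 1 6)(2 5 8 7)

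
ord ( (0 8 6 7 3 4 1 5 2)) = 9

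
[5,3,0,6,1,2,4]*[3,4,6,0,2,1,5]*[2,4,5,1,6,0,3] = [4,2,1,0,6,3,5]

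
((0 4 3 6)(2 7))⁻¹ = (0 6 3 4)(2 7)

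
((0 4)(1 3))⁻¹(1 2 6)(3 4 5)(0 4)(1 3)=(0 5 1)(2 6 3)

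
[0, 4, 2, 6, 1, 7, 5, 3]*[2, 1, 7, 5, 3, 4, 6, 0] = [2, 3, 7, 6, 1, 0, 4, 5]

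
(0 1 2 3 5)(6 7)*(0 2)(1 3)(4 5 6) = (0 3 6 7 4 5 2 1)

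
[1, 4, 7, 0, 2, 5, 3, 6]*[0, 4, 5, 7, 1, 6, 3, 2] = [4, 1, 2, 0, 5, 6, 7, 3]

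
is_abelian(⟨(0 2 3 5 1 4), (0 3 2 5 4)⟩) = no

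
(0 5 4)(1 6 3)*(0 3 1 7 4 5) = (1 6)(3 7 4)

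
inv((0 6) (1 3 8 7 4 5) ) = (0 6) (1 5 4 7 8 3) 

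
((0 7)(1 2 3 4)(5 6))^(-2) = (1 3)(2 4)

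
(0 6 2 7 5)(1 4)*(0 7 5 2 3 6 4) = (0 4 1)(2 5 7)(3 6)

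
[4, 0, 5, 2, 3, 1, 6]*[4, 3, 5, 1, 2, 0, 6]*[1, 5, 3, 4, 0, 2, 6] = [3, 0, 1, 2, 5, 4, 6]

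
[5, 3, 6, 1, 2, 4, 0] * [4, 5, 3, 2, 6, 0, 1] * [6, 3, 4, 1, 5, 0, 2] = [6, 4, 3, 0, 1, 2, 5]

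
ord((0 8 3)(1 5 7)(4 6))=6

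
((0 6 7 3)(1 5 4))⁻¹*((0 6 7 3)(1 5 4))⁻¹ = (0 7)(1 5 4)(3 6)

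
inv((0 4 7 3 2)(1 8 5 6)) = (0 2 3 7 4)(1 6 5 8)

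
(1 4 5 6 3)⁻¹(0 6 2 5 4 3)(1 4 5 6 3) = (0 3 2 6 5 1)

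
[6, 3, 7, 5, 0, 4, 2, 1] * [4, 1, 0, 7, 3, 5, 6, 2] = [6, 7, 2, 5, 4, 3, 0, 1]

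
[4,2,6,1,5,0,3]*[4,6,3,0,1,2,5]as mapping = [0→1,1→3,2→5,3→6,4→2,5→4,6→0]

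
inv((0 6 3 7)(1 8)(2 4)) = (0 7 3 6)(1 8)(2 4)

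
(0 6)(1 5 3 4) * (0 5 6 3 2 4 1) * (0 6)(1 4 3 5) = (0 5 2 3 4 6 1)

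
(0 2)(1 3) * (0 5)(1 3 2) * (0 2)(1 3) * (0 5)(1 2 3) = (0 1 5 3 2)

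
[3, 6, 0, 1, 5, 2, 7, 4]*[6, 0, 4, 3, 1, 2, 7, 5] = [3, 7, 6, 0, 2, 4, 5, 1]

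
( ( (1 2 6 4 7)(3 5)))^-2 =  (1 4 2 7 6)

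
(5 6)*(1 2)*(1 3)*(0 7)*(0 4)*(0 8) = (0 7 4 8)(1 2 3)(5 6)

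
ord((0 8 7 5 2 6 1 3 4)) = 9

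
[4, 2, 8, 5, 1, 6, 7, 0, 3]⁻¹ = [7, 4, 1, 8, 0, 3, 5, 6, 2]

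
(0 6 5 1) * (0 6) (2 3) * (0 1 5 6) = (0 1) (2 3) 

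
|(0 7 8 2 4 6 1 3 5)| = 9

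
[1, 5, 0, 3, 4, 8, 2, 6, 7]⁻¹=[2, 0, 6, 3, 4, 1, 7, 8, 5]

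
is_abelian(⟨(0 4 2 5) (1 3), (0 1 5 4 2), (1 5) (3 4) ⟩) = no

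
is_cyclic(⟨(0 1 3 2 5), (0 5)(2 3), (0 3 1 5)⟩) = no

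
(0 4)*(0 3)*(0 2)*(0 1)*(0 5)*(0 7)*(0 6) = (0 4 3 2 1 5 7 6)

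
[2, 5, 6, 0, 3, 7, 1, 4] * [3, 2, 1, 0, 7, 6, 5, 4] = [1, 6, 5, 3, 0, 4, 2, 7]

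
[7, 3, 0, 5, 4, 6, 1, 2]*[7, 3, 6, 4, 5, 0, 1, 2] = [2, 4, 7, 0, 5, 1, 3, 6]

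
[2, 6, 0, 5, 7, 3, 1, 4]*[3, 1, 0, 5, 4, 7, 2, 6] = [0, 2, 3, 7, 6, 5, 1, 4]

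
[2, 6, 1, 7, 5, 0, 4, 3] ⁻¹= [5, 2, 0, 7, 6, 4, 1, 3] 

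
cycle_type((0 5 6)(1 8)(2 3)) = 2^2.3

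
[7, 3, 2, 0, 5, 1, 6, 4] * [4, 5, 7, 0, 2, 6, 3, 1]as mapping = [0→1, 1→0, 2→7, 3→4, 4→6, 5→5, 6→3, 7→2]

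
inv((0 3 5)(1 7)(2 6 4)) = (0 5 3)(1 7)(2 4 6)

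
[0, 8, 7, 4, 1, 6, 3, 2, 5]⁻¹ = [0, 4, 7, 6, 3, 8, 5, 2, 1]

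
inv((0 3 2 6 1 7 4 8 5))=(0 5 8 4 7 1 6 2 3)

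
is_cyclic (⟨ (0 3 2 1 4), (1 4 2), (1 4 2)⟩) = no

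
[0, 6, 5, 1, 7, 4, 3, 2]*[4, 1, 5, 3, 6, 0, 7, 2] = [4, 7, 0, 1, 2, 6, 3, 5]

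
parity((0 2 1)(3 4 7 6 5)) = even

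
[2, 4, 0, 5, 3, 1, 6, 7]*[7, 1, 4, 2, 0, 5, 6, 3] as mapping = [0→4, 1→0, 2→7, 3→5, 4→2, 5→1, 6→6, 7→3] 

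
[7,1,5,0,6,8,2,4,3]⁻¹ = [3,1,6,8,7,2,4,0,5]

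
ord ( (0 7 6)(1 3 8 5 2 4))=6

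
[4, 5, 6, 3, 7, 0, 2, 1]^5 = [0, 1, 6, 3, 4, 5, 2, 7]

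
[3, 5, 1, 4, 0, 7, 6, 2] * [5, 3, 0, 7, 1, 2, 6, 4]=[7, 2, 3, 1, 5, 4, 6, 0]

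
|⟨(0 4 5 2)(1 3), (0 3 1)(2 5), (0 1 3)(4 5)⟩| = 720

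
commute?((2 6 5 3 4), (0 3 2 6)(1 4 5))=no:(2 6 5 3 4)*(0 3 2 6)(1 4 5)=(0 3 5 2)(1 4 6), (0 3 2 6)(1 4 5)*(2 6 5 3 4)=(0 4 3 6)(1 2 5)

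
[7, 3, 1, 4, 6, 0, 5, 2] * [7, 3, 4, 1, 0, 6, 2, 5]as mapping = [0→5, 1→1, 2→3, 3→0, 4→2, 5→7, 6→6, 7→4]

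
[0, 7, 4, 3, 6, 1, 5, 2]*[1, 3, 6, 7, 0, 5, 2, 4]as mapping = [0→1, 1→4, 2→0, 3→7, 4→2, 5→3, 6→5, 7→6]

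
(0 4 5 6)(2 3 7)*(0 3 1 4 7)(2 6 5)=(0 7 6 3)(1 4 2)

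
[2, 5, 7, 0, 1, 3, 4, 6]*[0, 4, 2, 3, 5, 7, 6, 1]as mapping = [0→2, 1→7, 2→1, 3→0, 4→4, 5→3, 6→5, 7→6]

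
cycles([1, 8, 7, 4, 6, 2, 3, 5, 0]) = (0 1 8)(2 7 5)(3 4 6)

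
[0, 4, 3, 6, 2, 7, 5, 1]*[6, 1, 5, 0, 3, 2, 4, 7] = [6, 3, 0, 4, 5, 7, 2, 1]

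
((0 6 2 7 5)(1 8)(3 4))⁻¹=(0 5 7 2 6)(1 8)(3 4)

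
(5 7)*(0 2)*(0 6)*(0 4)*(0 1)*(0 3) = (0 2 6 4 1 3)(5 7)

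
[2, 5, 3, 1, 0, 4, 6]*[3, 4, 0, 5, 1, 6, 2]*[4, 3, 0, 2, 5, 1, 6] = [4, 6, 1, 5, 2, 3, 0]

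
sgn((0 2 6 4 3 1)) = -1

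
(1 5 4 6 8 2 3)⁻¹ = (1 3 2 8 6 4 5)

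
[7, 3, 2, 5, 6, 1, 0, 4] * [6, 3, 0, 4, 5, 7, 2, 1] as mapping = [0→1, 1→4, 2→0, 3→7, 4→2, 5→3, 6→6, 7→5] 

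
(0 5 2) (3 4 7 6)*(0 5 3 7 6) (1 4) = (0 3 1 4 6 7) (2 5) 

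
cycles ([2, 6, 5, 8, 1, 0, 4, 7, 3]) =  (0 2 5)(1 6 4)(3 8)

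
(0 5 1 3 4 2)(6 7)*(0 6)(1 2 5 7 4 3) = (0 7)(2 6 4 5)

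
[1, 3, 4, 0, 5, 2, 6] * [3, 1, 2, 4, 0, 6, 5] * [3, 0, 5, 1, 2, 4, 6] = [0, 2, 3, 1, 6, 5, 4]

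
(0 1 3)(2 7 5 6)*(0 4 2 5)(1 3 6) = (0 3 4 2 7)(1 6 5)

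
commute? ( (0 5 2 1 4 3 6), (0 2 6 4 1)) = no: (0 5 2 1 4 3 6) * (0 2 6 4 1) = (0 5 6 2)(3 4), (0 2 6 4 1) * (0 5 2 1 4 3 6) = (0 1 5 2)(3 6)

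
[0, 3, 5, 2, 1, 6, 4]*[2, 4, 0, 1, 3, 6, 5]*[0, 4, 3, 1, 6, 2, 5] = [3, 4, 5, 0, 6, 2, 1]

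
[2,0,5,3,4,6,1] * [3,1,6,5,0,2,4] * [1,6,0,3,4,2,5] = [5,3,0,2,1,4,6]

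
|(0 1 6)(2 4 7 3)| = 12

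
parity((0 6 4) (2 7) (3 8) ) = even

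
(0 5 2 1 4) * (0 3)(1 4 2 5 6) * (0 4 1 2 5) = (0 6 2 1 5)(3 4)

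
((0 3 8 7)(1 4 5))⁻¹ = (0 7 8 3)(1 5 4)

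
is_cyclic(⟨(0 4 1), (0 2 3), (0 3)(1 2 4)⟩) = no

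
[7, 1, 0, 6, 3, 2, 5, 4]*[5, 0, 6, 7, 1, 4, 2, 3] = [3, 0, 5, 2, 7, 6, 4, 1]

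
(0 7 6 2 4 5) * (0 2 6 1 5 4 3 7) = (1 5 2 3 7) 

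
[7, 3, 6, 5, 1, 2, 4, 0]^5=[7, 4, 5, 1, 6, 3, 2, 0]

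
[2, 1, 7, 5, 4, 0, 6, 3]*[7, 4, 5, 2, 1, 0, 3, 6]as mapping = [0→5, 1→4, 2→6, 3→0, 4→1, 5→7, 6→3, 7→2]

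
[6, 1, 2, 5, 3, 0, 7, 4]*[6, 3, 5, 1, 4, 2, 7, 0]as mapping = [0→7, 1→3, 2→5, 3→2, 4→1, 5→6, 6→0, 7→4]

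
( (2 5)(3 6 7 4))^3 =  (2 5)(3 4 7 6)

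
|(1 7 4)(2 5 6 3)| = 12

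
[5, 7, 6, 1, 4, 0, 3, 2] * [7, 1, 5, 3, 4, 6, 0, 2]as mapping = [0→6, 1→2, 2→0, 3→1, 4→4, 5→7, 6→3, 7→5]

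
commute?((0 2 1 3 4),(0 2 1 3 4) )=yes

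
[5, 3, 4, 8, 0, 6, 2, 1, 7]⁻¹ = [4, 7, 6, 1, 2, 0, 5, 8, 3]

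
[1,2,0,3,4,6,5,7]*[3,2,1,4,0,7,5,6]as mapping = [0→2,1→1,2→3,3→4,4→0,5→5,6→7,7→6]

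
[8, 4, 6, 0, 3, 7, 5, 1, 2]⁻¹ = [3, 7, 8, 4, 1, 6, 2, 5, 0]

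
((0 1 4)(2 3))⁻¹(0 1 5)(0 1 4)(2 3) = (1 4 5)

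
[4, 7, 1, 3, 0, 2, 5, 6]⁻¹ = [4, 2, 5, 3, 0, 6, 7, 1]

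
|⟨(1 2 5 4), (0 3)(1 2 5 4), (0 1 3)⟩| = 720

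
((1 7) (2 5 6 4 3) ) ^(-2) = (2 4 5 3 6) 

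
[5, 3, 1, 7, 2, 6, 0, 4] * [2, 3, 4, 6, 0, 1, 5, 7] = [1, 6, 3, 7, 4, 5, 2, 0]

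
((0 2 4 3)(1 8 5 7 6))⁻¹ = (0 3 4 2)(1 6 7 5 8)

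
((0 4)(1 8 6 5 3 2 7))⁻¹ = (0 4)(1 7 2 3 5 6 8)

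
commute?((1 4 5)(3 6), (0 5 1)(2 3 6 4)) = no:(1 4 5)(3 6)*(0 5 1)(2 3 6 4) = (0 5)(1 2 3 4), (0 5 1)(2 3 6 4)*(1 4 5)(3 6) = (0 1)(2 6 5 4)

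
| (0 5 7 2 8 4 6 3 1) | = 9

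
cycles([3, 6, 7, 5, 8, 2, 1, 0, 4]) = (0 3 5 2 7)(1 6)(4 8)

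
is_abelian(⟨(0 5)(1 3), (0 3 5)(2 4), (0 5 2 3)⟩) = no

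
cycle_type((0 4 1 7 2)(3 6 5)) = 3.5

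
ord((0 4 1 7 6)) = 5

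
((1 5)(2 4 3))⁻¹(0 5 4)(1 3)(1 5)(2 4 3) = (0 1 3)(2 5)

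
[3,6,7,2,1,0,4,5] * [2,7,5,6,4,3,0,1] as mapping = [0→6,1→0,2→1,3→5,4→7,5→2,6→4,7→3] 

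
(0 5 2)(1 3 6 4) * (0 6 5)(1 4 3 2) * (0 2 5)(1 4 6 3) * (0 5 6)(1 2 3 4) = (0 3 5 1 6 2 4)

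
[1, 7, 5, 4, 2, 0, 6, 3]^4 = [4, 2, 7, 0, 1, 3, 6, 5]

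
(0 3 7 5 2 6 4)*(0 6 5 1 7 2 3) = (1 7) (2 5 3) (4 6) 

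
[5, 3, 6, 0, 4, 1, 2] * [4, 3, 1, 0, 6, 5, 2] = [5, 0, 2, 4, 6, 3, 1]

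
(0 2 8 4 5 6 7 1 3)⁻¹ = (0 3 1 7 6 5 4 8 2)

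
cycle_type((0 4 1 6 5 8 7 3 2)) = 9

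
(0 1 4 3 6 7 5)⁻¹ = (0 5 7 6 3 4 1)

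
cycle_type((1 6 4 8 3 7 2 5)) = 8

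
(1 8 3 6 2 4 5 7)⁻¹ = (1 7 5 4 2 6 3 8)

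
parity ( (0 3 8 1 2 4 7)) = even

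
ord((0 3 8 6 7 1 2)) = 7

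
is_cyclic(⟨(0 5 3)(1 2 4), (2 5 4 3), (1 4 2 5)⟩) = no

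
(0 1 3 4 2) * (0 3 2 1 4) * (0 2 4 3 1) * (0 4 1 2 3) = ()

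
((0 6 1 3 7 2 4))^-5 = (0 1 7 4 6 3 2)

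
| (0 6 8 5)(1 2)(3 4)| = 4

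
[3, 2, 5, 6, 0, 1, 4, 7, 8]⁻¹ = [4, 5, 1, 0, 6, 2, 3, 7, 8]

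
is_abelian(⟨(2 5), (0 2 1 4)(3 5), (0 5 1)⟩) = no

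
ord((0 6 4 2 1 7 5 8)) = 8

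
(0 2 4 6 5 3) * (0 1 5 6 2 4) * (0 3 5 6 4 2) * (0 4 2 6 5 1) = (0 6 2 3)(1 5)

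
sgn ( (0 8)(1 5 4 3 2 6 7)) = -1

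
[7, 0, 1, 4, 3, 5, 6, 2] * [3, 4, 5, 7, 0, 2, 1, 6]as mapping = [0→6, 1→3, 2→4, 3→0, 4→7, 5→2, 6→1, 7→5]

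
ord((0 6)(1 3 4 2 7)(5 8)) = 10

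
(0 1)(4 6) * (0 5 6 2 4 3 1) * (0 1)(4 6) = (0 1 5 4 2 6 3)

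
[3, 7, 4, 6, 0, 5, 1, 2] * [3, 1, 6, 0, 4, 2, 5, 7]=[0, 7, 4, 5, 3, 2, 1, 6]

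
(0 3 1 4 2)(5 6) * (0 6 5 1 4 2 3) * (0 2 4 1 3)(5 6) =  (0 2 5 6 3 1 4)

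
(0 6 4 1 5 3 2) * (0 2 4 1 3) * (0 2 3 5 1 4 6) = (2 3 6 4 5)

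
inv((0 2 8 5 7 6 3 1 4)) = (0 4 1 3 6 7 5 8 2)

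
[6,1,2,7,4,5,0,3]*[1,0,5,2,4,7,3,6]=[3,0,5,6,4,7,1,2]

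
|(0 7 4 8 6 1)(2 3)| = 6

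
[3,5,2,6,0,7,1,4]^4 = [5,0,2,7,1,3,4,6]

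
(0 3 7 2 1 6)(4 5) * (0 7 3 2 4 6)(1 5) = (0 2 5 6 7 4 1)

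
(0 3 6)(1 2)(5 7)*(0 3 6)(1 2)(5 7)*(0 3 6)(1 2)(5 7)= (1 2)(5 7)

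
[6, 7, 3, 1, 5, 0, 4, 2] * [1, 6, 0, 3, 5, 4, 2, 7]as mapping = [0→2, 1→7, 2→3, 3→6, 4→4, 5→1, 6→5, 7→0]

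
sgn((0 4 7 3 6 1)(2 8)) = 1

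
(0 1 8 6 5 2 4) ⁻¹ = (0 4 2 5 6 8 1) 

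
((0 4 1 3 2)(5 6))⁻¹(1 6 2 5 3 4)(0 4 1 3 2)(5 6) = (0 6 2 1 3 5)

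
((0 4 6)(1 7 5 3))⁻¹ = (0 6 4)(1 3 5 7)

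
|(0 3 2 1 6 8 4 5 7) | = 9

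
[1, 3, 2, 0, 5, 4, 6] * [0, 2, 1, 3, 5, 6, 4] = [2, 3, 1, 0, 6, 5, 4]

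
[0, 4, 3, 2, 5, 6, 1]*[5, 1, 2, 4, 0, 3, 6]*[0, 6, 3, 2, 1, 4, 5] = [4, 0, 1, 3, 2, 5, 6]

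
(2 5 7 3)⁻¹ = (2 3 7 5)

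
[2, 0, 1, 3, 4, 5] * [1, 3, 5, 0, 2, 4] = [5, 1, 3, 0, 2, 4]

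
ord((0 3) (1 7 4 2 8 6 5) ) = 14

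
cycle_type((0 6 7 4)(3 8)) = 2.4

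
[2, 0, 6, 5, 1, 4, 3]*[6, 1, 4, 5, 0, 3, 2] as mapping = [0→4, 1→6, 2→2, 3→3, 4→1, 5→0, 6→5] 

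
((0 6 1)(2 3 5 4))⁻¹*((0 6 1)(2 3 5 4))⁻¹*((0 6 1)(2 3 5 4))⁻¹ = (2 3 5 4)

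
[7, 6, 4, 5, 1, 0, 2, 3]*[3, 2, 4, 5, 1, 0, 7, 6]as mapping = [0→6, 1→7, 2→1, 3→0, 4→2, 5→3, 6→4, 7→5]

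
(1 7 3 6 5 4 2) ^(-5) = (1 3 5 2 7 6 4) 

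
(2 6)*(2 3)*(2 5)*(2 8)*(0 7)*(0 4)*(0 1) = (0 7 4 1)(2 6 3 5 8)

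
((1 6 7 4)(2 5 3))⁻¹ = (1 4 7 6)(2 3 5)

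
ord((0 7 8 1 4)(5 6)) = 10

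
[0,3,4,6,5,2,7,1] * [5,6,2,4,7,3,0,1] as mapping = [0→5,1→4,2→7,3→0,4→3,5→2,6→1,7→6] 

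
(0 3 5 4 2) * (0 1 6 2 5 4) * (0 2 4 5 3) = (1 6 4 3 5 2)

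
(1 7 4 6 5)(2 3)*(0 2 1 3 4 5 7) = (0 2 4 6 7 5 3 1)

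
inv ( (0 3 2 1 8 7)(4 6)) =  (0 7 8 1 2 3)(4 6)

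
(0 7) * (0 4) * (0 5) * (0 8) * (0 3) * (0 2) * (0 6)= (0 7 4 5 8 3 2 6)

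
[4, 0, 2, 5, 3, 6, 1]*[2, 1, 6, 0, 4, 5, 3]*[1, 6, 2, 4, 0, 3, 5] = [0, 2, 5, 3, 1, 4, 6]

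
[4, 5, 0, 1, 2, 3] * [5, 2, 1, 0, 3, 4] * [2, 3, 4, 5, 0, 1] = [5, 0, 1, 4, 3, 2]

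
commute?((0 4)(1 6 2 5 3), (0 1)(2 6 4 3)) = no:(0 4)(1 6 2 5 3)*(0 1)(2 6 4 3) = (0 3)(1 4)(2 5), (0 1)(2 6 4 3)*(0 4)(1 6 2 5 3) = (0 6)(1 4)(3 5)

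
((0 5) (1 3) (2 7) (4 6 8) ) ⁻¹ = (0 5) (1 3) (2 7) (4 8 6) 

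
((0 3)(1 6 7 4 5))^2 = (1 7 5 6 4)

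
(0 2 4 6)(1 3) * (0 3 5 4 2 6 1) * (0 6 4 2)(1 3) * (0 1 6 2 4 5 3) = (0 5 4)(1 3 2)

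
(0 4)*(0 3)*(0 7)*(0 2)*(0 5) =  (0 4 3 7 2 5)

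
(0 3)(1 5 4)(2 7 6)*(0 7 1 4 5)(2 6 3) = (0 2 1)(3 7)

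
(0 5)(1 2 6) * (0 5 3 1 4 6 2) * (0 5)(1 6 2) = (0 3 6 4 2 1 5)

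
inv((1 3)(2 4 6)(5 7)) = (1 3)(2 6 4)(5 7)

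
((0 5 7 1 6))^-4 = (0 5 7 1 6)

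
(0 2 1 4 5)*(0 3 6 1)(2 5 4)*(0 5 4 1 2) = (0 4 1)(2 5 3 6)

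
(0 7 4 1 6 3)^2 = (0 4 6)(1 3 7)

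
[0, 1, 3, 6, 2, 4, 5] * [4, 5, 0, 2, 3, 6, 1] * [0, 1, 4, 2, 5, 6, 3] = [5, 6, 4, 1, 0, 2, 3]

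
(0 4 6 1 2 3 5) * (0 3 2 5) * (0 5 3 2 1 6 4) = (1 3 5 2)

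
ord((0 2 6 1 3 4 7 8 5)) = 9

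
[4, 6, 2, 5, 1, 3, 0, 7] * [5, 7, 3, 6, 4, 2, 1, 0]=[4, 1, 3, 2, 7, 6, 5, 0]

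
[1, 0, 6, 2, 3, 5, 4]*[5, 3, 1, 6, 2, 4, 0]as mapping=[0→3, 1→5, 2→0, 3→1, 4→6, 5→4, 6→2]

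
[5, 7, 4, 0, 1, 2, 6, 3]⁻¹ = [3, 4, 5, 7, 2, 0, 6, 1]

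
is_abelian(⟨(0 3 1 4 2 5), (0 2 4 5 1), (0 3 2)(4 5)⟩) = no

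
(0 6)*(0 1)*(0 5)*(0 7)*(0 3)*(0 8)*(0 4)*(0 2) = (0 6 1 5 7 3 8 4 2)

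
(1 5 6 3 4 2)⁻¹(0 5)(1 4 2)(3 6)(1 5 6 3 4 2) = (0 6)(1 5 2)(3 4)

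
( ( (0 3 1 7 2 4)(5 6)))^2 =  (0 1 2)(3 7 4)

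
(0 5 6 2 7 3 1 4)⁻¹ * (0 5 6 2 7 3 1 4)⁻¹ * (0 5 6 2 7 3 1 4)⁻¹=(0 3 6 4 7 5 1 2)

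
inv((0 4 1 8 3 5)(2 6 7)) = (0 5 3 8 1 4)(2 7 6)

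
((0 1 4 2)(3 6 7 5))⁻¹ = (0 2 4 1)(3 5 7 6)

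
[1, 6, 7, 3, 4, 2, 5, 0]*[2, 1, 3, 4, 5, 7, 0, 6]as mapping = [0→1, 1→0, 2→6, 3→4, 4→5, 5→3, 6→7, 7→2]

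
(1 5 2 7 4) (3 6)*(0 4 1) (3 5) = (0 4) (1 3 6 5 2 7) 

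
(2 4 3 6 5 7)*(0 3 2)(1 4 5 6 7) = (0 3 7)(1 4 2 5)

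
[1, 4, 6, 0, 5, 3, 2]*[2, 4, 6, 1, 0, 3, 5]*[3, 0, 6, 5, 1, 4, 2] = [1, 3, 4, 6, 5, 0, 2]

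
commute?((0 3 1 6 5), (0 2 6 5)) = no:(0 3 1 6 5)*(0 2 6 5) = (0 3 1 5 2 6), (0 2 6 5)*(0 3 1 6 5) = (0 2 5 3 1 6)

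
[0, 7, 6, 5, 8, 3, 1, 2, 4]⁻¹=[0, 6, 7, 5, 8, 3, 2, 1, 4]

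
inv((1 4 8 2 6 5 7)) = (1 7 5 6 2 8 4)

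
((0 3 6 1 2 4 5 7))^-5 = (0 1 5 3 2 7 6 4)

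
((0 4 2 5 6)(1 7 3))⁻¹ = (0 6 5 2 4)(1 3 7)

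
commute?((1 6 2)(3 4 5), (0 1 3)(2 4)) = no:(1 6 2)(3 4 5)*(0 1 3)(2 4) = (0 1 6 4 5)(2 3), (0 1 3)(2 4)*(1 6 2)(3 4 5) = (0 6 2 5 3)(1 4)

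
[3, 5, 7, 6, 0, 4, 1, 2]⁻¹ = [4, 6, 7, 0, 5, 1, 3, 2]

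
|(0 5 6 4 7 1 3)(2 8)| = 14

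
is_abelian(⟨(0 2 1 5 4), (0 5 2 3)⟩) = no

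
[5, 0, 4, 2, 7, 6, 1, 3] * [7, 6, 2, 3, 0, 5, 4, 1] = [5, 7, 0, 2, 1, 4, 6, 3]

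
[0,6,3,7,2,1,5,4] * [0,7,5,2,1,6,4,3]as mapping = [0→0,1→4,2→2,3→3,4→5,5→7,6→6,7→1]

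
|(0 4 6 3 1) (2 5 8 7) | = 20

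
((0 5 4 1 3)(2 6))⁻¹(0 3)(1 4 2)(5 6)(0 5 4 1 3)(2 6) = (0 5)(1 6 3)(2 4)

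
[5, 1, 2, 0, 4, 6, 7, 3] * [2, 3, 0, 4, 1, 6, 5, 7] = [6, 3, 0, 2, 1, 5, 7, 4] 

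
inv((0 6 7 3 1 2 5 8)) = (0 8 5 2 1 3 7 6)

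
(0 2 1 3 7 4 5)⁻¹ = (0 5 4 7 3 1 2)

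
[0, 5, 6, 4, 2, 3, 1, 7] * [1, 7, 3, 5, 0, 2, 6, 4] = [1, 2, 6, 0, 3, 5, 7, 4]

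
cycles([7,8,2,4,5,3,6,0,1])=(0 7)(1 8)(3 4 5)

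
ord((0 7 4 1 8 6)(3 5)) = 6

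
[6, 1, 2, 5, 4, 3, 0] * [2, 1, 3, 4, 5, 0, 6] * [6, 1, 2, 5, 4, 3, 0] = [0, 1, 5, 6, 3, 4, 2]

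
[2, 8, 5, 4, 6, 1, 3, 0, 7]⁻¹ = [7, 5, 0, 6, 3, 2, 4, 8, 1]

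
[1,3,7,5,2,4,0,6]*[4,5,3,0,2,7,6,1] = [5,0,1,7,3,2,4,6]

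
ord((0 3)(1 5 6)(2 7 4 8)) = 12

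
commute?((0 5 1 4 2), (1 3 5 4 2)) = no:(0 5 1 4 2)*(1 3 5 4 2) = (0 4 1 2)(3 5), (1 3 5 4 2)*(0 5 1 4 2) = (0 5 2 4)(1 3)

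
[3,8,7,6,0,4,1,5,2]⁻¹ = [4,6,8,0,5,7,3,2,1]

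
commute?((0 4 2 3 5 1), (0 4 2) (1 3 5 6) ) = no:(0 4 2 3 5 1)*(0 4 2) (1 3 5 6) = (0 2 5 3 6 1 4), (0 4 2) (1 3 5 6)*(0 4 2 3 5 1) = (0 2 4 3 1 5 6) 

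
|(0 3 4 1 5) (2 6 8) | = 15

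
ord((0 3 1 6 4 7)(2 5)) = 6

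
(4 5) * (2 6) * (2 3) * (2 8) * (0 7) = (0 7)(2 6 3 8)(4 5)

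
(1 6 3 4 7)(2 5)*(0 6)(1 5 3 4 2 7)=(0 6 4 1)(2 3)(5 7)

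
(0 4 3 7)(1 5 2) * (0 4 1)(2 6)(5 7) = (0 1 7 4 3 5 6 2)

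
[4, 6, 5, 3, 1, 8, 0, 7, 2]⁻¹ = [6, 4, 8, 3, 0, 2, 1, 7, 5]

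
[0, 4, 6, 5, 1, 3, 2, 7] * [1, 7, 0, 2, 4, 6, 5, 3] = [1, 4, 5, 6, 7, 2, 0, 3]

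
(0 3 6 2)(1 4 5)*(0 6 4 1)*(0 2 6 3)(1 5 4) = (1 5 2 3)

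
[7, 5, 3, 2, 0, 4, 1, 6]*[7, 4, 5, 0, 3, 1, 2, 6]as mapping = [0→6, 1→1, 2→0, 3→5, 4→7, 5→3, 6→4, 7→2]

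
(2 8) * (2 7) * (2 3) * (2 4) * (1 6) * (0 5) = (0 5)(1 6)(2 8 7 3 4)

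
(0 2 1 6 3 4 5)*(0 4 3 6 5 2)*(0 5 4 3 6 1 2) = (0 5 3 6 1 4)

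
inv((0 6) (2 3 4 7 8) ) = (0 6) (2 8 7 4 3) 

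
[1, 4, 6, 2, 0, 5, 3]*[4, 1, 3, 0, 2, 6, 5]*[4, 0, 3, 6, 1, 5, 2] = [0, 3, 5, 6, 1, 2, 4]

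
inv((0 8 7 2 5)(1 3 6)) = (0 5 2 7 8)(1 6 3)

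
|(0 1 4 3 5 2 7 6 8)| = 9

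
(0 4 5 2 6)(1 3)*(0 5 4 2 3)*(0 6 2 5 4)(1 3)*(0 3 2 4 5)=(1 6 5)(2 4 3)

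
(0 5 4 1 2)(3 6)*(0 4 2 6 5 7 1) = (0 7 1 6 3 5 2 4)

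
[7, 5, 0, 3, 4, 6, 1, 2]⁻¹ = [2, 6, 7, 3, 4, 1, 5, 0]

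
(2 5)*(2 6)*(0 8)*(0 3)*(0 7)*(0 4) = (0 8 3 7 4)(2 5 6)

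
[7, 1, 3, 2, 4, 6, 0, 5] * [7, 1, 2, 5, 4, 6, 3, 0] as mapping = [0→0, 1→1, 2→5, 3→2, 4→4, 5→3, 6→7, 7→6] 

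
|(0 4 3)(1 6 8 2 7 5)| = 6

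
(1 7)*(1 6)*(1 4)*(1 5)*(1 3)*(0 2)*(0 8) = (0 2 8)(1 7 6 4 5 3)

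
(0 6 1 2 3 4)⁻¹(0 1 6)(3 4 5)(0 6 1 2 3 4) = (0 5 4)(1 6 2)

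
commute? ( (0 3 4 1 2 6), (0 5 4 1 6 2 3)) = no: (0 3 4 1 2 6) * (0 5 4 1 6 2 3) = (1 3)(4 6 5), (0 5 4 1 6 2 3) * (0 3 4 1 2 6) = (0 5 1)(2 4)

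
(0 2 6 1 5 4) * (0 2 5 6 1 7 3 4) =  (0 5)(1 6 7 3 4 2)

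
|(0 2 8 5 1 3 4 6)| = 8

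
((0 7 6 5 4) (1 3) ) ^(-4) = (0 7 6 5 4) 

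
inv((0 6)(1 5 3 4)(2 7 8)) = (0 6)(1 4 3 5)(2 8 7)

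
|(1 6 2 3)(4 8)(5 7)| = 4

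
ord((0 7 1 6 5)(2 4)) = 10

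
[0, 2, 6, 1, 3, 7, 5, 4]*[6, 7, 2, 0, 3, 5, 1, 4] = [6, 2, 1, 7, 0, 4, 5, 3]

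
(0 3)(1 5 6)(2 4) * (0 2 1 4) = (0 3 2)(1 5 6 4)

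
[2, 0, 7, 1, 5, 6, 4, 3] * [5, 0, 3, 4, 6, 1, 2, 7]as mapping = [0→3, 1→5, 2→7, 3→0, 4→1, 5→2, 6→6, 7→4]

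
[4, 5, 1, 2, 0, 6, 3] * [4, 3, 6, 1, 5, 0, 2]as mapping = [0→5, 1→0, 2→3, 3→6, 4→4, 5→2, 6→1]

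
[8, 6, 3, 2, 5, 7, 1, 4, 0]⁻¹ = [8, 6, 3, 2, 7, 4, 1, 5, 0]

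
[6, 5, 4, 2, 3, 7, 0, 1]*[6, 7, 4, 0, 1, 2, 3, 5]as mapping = [0→3, 1→2, 2→1, 3→4, 4→0, 5→5, 6→6, 7→7]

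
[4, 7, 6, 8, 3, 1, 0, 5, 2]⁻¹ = [6, 5, 8, 4, 0, 7, 2, 1, 3]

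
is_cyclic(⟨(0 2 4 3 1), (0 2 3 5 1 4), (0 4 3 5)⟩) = no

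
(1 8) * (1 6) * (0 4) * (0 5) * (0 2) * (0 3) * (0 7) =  (0 4 5 2 3 7)(1 8 6)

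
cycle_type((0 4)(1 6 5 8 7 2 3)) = 2.7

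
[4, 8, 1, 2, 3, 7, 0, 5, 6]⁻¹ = [6, 2, 3, 4, 0, 7, 8, 5, 1]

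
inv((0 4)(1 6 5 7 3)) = (0 4)(1 3 7 5 6)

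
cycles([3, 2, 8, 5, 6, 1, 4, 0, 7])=(0 3 5 1 2 8 7) (4 6) 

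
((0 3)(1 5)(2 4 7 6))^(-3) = (0 3)(1 5)(2 4 7 6)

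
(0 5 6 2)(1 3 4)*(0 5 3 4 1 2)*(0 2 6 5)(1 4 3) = (0 1 3 4 6 2)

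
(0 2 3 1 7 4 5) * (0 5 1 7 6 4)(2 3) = (0 3 7)(1 6 4)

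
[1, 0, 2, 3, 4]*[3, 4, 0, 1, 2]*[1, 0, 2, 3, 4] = [4, 3, 1, 0, 2]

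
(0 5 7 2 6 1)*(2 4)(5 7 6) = (0 7 4 2 5 6 1)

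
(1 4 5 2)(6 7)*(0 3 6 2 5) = (0 3 6 7 2 1 4)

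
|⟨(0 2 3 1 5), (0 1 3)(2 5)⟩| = 120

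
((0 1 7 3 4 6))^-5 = (0 1 7 3 4 6)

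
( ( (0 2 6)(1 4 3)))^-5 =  (0 2 6)(1 4 3)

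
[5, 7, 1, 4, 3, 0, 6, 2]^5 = [5, 2, 7, 4, 3, 0, 6, 1]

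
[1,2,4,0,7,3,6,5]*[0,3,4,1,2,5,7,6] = [3,4,2,0,6,1,7,5]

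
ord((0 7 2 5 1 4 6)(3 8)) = 14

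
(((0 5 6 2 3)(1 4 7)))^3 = (0 2 5 3 6)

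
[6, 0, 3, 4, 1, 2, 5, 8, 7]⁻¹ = [1, 4, 5, 2, 3, 6, 0, 8, 7]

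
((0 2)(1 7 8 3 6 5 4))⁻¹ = (0 2)(1 4 5 6 3 8 7)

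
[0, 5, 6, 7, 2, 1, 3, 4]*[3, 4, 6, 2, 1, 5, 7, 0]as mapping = [0→3, 1→5, 2→7, 3→0, 4→6, 5→4, 6→2, 7→1]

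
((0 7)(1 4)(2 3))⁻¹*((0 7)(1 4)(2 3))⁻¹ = ()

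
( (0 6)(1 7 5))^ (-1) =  (0 6)(1 5 7)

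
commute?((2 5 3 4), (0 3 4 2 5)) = no:(2 5 3 4)*(0 3 4 2 5) = (0 3 2)(4 5), (0 3 4 2 5)*(2 5 3 4) = (0 4 5)(2 3)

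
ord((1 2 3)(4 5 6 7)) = 12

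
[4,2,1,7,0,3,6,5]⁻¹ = [4,2,1,5,0,7,6,3]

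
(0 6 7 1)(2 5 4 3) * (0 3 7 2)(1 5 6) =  (0 1 3)(2 6)(4 7 5)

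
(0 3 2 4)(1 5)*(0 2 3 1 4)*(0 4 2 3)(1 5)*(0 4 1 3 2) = (0 5)(1 3 4 2)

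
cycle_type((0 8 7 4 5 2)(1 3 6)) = 3.6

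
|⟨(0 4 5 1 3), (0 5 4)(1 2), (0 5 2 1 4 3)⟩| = 720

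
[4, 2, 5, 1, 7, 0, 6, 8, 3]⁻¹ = [5, 3, 1, 8, 0, 2, 6, 4, 7]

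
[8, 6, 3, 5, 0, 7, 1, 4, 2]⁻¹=[4, 6, 8, 2, 7, 3, 1, 5, 0]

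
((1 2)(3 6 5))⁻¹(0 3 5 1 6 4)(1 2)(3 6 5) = (0 6 3 2 5 4)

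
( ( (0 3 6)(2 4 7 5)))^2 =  (0 6 3)(2 7)(4 5)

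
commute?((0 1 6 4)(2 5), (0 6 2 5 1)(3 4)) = no:(0 1 6 4)(2 5)*(0 6 2 5 1)(3 4) = (1 2)(3 4 6), (0 6 2 5 1)(3 4)*(0 1 6 4)(2 5) = (0 4 3)(5 6)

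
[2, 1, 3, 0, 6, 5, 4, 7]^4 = [2, 1, 3, 0, 4, 5, 6, 7]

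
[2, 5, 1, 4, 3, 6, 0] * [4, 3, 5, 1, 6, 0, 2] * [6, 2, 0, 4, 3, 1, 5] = [1, 6, 4, 5, 2, 0, 3]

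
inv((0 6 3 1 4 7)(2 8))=(0 7 4 1 3 6)(2 8)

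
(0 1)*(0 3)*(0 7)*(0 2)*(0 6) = (0 1 3 7 2 6)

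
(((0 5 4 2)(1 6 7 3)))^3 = (0 2 4 5)(1 3 7 6)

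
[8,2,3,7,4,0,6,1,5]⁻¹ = [5,7,1,2,4,8,6,3,0]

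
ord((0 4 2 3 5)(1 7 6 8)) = 20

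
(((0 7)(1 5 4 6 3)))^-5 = (0 7)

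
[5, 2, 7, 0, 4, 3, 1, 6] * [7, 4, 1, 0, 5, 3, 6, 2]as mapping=[0→3, 1→1, 2→2, 3→7, 4→5, 5→0, 6→4, 7→6]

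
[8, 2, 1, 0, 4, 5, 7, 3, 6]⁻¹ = [3, 2, 1, 7, 4, 5, 8, 6, 0]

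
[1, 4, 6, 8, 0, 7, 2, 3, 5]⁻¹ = [4, 0, 6, 7, 1, 8, 2, 5, 3]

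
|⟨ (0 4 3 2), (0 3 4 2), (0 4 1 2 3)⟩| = 120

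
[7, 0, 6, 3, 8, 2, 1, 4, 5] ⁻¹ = [1, 6, 5, 3, 7, 8, 2, 0, 4] 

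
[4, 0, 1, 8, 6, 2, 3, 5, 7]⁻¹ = [1, 2, 5, 6, 0, 7, 4, 8, 3]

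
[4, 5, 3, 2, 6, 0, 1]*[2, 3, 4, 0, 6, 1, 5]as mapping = [0→6, 1→1, 2→0, 3→4, 4→5, 5→2, 6→3]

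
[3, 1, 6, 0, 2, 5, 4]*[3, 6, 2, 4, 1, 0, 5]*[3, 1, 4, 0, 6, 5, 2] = [6, 2, 5, 0, 4, 3, 1]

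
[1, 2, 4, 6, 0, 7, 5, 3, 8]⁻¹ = [4, 0, 1, 7, 2, 6, 3, 5, 8]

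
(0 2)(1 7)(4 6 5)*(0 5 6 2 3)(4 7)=(0 3)(1 4 2 5 7)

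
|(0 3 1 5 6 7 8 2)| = 8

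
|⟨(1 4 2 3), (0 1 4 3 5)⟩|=720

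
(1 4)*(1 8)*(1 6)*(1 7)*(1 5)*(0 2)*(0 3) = (0 2 3)(1 4 8 6 7 5)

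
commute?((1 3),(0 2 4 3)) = no:(1 3)*(0 2 4 3) = (0 2 4 3 1),(0 2 4 3)*(1 3) = (0 2 4 1 3)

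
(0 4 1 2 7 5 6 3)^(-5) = (0 2 6 4 7 3 1 5)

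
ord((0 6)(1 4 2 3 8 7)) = 6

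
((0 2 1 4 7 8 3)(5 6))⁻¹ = (0 3 8 7 4 1 2)(5 6)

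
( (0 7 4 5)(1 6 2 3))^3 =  (0 5 4 7)(1 3 2 6)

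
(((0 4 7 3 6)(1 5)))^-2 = (0 3 4 6 7)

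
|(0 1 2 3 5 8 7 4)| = 8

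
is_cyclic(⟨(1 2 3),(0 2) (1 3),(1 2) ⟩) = no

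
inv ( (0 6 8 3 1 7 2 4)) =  (0 4 2 7 1 3 8 6)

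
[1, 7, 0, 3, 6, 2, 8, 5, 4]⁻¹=[2, 0, 5, 3, 8, 7, 4, 1, 6]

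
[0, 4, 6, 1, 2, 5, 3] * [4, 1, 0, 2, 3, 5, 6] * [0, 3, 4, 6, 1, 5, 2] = [1, 6, 2, 3, 0, 5, 4]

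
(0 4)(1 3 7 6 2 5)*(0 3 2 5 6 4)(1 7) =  (1 2 6 5 7 4 3)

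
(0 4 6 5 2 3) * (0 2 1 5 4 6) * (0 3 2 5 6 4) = (0 4 3 5 1 6) 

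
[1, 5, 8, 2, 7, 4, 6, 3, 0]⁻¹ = [8, 0, 3, 7, 5, 1, 6, 4, 2]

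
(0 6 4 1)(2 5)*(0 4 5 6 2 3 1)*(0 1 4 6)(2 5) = (0 5 3 4 1 6 2)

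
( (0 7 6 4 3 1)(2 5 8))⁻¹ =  (0 1 3 4 6 7)(2 8 5)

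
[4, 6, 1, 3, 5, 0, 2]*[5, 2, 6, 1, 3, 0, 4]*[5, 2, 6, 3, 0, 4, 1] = [3, 0, 6, 2, 5, 4, 1]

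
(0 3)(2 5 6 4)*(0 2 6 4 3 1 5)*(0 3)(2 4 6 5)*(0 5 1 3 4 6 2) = (0 3 6 5 2 4 1)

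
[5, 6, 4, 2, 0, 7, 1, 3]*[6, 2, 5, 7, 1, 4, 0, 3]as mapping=[0→4, 1→0, 2→1, 3→5, 4→6, 5→3, 6→2, 7→7]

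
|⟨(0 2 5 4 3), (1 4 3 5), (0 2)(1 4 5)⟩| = 720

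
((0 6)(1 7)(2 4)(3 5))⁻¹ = (0 6)(1 7)(2 4)(3 5)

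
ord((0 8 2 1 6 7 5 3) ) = 8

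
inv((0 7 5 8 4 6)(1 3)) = (0 6 4 8 5 7)(1 3)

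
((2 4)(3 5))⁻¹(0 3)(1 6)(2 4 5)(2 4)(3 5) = (0 5)(1 6)(2 3 4)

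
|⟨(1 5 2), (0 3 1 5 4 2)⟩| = 720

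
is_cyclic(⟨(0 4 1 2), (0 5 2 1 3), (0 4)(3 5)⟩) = no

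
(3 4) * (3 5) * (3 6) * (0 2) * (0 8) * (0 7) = (0 2 8 7)(3 4 5 6)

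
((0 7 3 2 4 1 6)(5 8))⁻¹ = (0 6 1 4 2 3 7)(5 8)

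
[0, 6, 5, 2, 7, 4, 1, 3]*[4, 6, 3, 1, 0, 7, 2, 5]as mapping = [0→4, 1→2, 2→7, 3→3, 4→5, 5→0, 6→6, 7→1]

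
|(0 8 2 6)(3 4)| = 4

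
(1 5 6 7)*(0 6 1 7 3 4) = (0 6 3 4) (1 5) 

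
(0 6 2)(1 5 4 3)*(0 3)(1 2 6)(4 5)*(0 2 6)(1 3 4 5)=(0 3 6)(1 5)(2 4)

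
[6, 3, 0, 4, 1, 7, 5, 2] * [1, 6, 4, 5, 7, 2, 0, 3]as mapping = [0→0, 1→5, 2→1, 3→7, 4→6, 5→3, 6→2, 7→4]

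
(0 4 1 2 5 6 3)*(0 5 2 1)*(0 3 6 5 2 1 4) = (1 4 3 2) 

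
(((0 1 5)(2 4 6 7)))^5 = (0 5 1)(2 4 6 7)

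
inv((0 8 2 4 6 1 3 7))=(0 7 3 1 6 4 2 8)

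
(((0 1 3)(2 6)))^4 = (0 1 3)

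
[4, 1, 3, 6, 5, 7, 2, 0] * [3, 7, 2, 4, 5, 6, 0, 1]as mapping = [0→5, 1→7, 2→4, 3→0, 4→6, 5→1, 6→2, 7→3]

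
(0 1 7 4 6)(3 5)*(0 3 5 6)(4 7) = (0 1 4)(3 6)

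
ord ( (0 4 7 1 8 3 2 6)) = 8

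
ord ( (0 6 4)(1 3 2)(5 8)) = 6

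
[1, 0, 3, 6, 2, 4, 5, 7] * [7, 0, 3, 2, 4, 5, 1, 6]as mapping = [0→0, 1→7, 2→2, 3→1, 4→3, 5→4, 6→5, 7→6]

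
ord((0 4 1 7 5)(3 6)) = 10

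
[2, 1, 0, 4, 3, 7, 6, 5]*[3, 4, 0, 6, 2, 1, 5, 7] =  [0, 4, 3, 2, 6, 7, 5, 1]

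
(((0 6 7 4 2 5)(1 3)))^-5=(0 6 7 4 2 5)(1 3)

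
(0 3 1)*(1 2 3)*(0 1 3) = (0 3 2)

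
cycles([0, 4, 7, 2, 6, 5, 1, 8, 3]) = (1 4 6)(2 7 8 3)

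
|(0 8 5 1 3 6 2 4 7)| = 9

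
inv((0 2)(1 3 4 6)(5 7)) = (0 2)(1 6 4 3)(5 7)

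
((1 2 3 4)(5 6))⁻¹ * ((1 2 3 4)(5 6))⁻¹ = (1 3)(2 4)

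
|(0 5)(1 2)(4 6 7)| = 6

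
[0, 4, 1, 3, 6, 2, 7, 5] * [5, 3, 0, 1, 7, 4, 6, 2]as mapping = [0→5, 1→7, 2→3, 3→1, 4→6, 5→0, 6→2, 7→4]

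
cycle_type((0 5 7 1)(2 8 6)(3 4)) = 2.3.4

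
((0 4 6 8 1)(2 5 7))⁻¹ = (0 1 8 6 4)(2 7 5)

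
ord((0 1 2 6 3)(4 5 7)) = 15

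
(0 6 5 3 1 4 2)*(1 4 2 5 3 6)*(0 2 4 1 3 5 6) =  (0 3 1 4 6 5)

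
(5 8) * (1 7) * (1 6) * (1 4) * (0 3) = (0 3)(1 7 6 4)(5 8)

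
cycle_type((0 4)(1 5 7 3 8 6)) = 2.6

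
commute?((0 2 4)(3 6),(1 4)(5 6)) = no:(0 2 4)(3 6) * (1 4)(5 6) = (0 2 1 4)(3 5 6),(1 4)(5 6) * (0 2 4)(3 6) = (0 2 4 1)(3 6 5)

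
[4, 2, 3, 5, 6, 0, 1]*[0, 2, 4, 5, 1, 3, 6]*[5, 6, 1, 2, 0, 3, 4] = [6, 0, 3, 2, 4, 5, 1]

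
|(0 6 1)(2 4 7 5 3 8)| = 6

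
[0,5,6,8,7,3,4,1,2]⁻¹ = [0,7,8,5,6,1,2,4,3]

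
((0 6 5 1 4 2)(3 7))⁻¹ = (0 2 4 1 5 6)(3 7)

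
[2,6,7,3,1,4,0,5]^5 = [1,5,6,3,7,2,4,0]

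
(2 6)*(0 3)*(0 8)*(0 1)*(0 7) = (0 3 8 1 7)(2 6)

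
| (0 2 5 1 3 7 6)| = 7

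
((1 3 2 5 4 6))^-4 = (1 2 4)(3 5 6)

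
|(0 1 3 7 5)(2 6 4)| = 15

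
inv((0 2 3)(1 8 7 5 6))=(0 3 2)(1 6 5 7 8)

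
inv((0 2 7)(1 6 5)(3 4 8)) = (0 7 2)(1 5 6)(3 8 4)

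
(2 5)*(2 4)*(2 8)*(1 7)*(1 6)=(1 7 6)(2 5 4 8)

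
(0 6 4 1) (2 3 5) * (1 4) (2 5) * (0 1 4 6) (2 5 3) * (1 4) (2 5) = (1 4 6) (2 5 3) 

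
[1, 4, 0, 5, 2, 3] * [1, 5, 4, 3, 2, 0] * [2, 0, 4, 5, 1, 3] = [3, 4, 0, 2, 1, 5]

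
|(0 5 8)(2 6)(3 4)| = 6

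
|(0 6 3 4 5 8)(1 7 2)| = 6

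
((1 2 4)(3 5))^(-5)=(1 2 4)(3 5)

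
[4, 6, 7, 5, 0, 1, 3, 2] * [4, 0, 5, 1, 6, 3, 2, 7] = [6, 2, 7, 3, 4, 0, 1, 5]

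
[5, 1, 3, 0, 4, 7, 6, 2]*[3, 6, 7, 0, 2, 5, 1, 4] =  [5, 6, 0, 3, 2, 4, 1, 7]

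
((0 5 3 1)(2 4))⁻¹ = (0 1 3 5)(2 4)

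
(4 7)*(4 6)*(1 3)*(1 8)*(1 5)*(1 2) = (1 3 8 5 2)(4 7 6)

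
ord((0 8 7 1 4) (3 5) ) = 10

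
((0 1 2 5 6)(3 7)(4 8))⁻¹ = (0 6 5 2 1)(3 7)(4 8)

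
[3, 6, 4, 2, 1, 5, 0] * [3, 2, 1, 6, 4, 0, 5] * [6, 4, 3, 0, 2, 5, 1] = [1, 5, 2, 4, 3, 6, 0]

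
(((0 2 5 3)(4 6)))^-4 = ()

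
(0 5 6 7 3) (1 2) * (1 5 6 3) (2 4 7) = (0 6 2 5 3) (1 4 7) 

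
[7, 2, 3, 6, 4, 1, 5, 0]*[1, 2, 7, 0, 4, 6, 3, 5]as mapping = [0→5, 1→7, 2→0, 3→3, 4→4, 5→2, 6→6, 7→1]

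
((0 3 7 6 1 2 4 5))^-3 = (0 2 7 5 1 3 4 6)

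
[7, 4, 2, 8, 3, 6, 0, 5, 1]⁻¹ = [6, 8, 2, 4, 1, 7, 5, 0, 3]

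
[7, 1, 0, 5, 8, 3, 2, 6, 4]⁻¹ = [2, 1, 6, 5, 8, 3, 7, 0, 4]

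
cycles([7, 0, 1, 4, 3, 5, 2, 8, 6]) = (0 7 8 6 2 1)(3 4)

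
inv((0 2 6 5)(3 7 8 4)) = (0 5 6 2)(3 4 8 7)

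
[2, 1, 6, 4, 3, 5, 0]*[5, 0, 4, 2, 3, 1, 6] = [4, 0, 6, 3, 2, 1, 5]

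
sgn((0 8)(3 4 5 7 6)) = -1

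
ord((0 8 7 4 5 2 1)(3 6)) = 14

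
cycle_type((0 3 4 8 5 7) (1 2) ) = 2.6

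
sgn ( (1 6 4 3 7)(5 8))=-1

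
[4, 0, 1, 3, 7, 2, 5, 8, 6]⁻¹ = [1, 2, 5, 3, 0, 6, 8, 4, 7]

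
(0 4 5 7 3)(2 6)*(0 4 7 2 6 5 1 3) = (0 7)(1 3 4)(2 5)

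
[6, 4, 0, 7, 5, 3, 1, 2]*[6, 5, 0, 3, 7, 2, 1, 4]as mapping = [0→1, 1→7, 2→6, 3→4, 4→2, 5→3, 6→5, 7→0]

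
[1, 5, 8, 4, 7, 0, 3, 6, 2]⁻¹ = [5, 0, 8, 6, 3, 1, 7, 4, 2]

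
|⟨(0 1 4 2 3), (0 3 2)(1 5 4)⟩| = 360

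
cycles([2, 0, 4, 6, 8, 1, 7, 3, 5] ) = (0 2 4 8 5 1)(3 6 7)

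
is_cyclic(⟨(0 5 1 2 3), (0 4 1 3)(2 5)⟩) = no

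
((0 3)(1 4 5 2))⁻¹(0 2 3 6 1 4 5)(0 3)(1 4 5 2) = (0 6 4 5 2 3 1)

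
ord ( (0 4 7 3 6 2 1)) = 7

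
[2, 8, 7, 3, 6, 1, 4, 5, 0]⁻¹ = [8, 5, 0, 3, 6, 7, 4, 2, 1]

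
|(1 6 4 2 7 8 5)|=7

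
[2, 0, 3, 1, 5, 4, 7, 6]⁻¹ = [1, 3, 0, 2, 5, 4, 7, 6]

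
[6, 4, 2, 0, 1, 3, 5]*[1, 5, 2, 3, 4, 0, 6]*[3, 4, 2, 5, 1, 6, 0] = [0, 1, 2, 4, 6, 5, 3]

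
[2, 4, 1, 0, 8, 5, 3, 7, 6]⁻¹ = [3, 2, 0, 6, 1, 5, 8, 7, 4]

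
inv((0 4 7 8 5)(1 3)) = (0 5 8 7 4)(1 3)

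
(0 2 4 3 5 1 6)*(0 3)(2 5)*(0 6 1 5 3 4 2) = (0 3)(4 6)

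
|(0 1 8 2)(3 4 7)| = 12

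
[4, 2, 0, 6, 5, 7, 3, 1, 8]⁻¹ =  [2, 7, 1, 6, 0, 4, 3, 5, 8]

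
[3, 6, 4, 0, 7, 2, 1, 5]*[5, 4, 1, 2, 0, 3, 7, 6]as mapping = [0→2, 1→7, 2→0, 3→5, 4→6, 5→1, 6→4, 7→3]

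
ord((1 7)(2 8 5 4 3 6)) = 6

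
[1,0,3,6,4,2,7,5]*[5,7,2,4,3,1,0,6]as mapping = [0→7,1→5,2→4,3→0,4→3,5→2,6→6,7→1]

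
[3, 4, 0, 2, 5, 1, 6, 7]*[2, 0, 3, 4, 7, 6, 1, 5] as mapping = [0→4, 1→7, 2→2, 3→3, 4→6, 5→0, 6→1, 7→5] 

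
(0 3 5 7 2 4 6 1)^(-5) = (0 7 6 3 2 1 5 4)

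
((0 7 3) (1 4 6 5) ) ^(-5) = (0 7 3) (1 5 6 4) 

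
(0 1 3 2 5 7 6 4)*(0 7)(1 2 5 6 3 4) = (0 2 6 1 4 7 3 5)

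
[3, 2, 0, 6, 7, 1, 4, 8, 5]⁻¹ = [2, 5, 1, 0, 6, 8, 3, 4, 7]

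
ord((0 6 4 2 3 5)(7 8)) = 6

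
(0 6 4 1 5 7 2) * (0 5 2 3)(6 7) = (0 7 3)(1 2 5 6 4)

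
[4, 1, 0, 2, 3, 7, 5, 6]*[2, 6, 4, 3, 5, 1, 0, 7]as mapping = [0→5, 1→6, 2→2, 3→4, 4→3, 5→7, 6→1, 7→0]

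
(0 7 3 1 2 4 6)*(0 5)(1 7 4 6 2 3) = (0 4 2 6 5)(1 3 7)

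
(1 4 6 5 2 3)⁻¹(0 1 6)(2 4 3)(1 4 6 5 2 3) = (0 4 5)(1 3 6)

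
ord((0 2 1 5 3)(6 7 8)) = 15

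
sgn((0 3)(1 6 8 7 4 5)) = 1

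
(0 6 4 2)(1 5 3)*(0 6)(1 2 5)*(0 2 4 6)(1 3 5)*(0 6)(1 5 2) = (0 1 3 4 5 2 6)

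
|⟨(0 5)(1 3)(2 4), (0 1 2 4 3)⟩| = 720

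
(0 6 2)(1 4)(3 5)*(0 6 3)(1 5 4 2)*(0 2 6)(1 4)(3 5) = (0 5 2)(1 6 4 3)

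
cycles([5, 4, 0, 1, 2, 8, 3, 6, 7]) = (0 5 8 7 6 3 1 4 2) 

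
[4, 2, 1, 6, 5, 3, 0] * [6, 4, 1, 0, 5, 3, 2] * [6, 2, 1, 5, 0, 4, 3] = [4, 2, 0, 1, 5, 6, 3]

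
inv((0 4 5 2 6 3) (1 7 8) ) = (0 3 6 2 5 4) (1 8 7) 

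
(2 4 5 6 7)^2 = (2 5 7 4 6)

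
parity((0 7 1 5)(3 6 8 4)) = even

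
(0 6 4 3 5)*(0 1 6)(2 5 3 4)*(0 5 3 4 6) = (0 5 1)(2 3 4 6)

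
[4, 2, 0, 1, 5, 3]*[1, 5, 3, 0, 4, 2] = [4, 3, 1, 5, 2, 0]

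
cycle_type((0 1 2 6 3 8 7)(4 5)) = 2.7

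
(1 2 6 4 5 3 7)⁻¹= (1 7 3 5 4 6 2)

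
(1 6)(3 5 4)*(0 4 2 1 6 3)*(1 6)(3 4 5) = (0 5 2 6 1 4)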